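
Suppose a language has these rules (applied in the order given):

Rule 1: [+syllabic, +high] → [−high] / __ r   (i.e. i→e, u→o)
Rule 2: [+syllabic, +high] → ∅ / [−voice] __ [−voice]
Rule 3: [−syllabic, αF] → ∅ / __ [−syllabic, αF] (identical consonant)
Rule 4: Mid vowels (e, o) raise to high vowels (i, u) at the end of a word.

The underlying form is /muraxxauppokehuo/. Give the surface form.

moraxaupokehuu

Rule 1 (pre-rhotic lowering): /u/ is a high vowel immediately before /r/, so it lowers to [o]. /muraxxauppokehuo/ → moraxxauppokehuo.
Rule 2 (high vowel syncope): no segment meets the environment; /moraxxauppokehuo/ is unchanged.
Rule 3 (degemination): /xx/ is a geminate; the first /x/ deletes. /pp/ is a geminate; the first /p/ deletes. /moraxxauppokehuo/ → moraxaupokehuo.
Rule 4 (final vowel raising): /o/ is a mid vowel in word-final position, so it raises to [u]. /moraxaupokehuo/ → moraxaupokehuu.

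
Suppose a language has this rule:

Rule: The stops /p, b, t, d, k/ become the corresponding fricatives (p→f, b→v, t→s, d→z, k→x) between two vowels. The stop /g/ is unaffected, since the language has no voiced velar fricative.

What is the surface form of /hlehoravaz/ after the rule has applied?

No segment of /hlehoravaz/ meets the structural description of the rule, so the form surfaces unchanged.

hlehoravaz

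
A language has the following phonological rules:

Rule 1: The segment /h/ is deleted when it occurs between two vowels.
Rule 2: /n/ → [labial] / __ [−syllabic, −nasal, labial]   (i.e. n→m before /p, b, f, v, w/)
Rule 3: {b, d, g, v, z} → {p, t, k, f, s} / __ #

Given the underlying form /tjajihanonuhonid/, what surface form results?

Rule 1 (intervocalic h-deletion): /h/ occurs between vowels /i/ and /a/, so it deletes. /h/ occurs between vowels /u/ and /o/, so it deletes. /tjajihanonuhonid/ → tjajianonuonid.
Rule 2 (nasal place assimilation): no segment meets the environment; /tjajianonuonid/ is unchanged.
Rule 3 (final devoicing): /d/ is a voiced obstruent in word-final position, so it devoices to [t]. /tjajianonuonid/ → tjajianonuonit.

tjajianonuonit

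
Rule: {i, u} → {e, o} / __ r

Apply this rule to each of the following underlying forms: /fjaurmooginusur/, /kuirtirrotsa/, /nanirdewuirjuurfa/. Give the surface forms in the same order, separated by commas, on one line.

fjaormooginusor, kuerterrotsa, nanerdewuerjuorfa

/fjaurmooginusur/: /u/ is a high vowel immediately before /r/, so it lowers to [o]. /u/ is a high vowel immediately before /r/, so it lowers to [o]. → [fjaormooginusor].
/kuirtirrotsa/: /i/ is a high vowel immediately before /r/, so it lowers to [e]. /i/ is a high vowel immediately before /r/, so it lowers to [e]. → [kuerterrotsa].
/nanirdewuirjuurfa/: /i/ is a high vowel immediately before /r/, so it lowers to [e]. /i/ is a high vowel immediately before /r/, so it lowers to [e]. /u/ is a high vowel immediately before /r/, so it lowers to [o]. → [nanerdewuerjuorfa].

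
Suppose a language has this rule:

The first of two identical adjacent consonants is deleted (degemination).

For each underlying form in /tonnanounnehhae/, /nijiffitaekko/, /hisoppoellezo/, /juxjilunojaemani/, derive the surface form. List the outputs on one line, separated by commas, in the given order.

/tonnanounnehhae/: /nn/ is a geminate; the first /n/ deletes. /nn/ is a geminate; the first /n/ deletes. /hh/ is a geminate; the first /h/ deletes. → [tonanounehae].
/nijiffitaekko/: /ff/ is a geminate; the first /f/ deletes. /kk/ is a geminate; the first /k/ deletes. → [nijifitaeko].
/hisoppoellezo/: /pp/ is a geminate; the first /p/ deletes. /ll/ is a geminate; the first /l/ deletes. → [hisopoelezo].
/juxjilunojaemani/: the rule's environment is not met; surfaces unchanged as [juxjilunojaemani].

tonanounehae, nijifitaeko, hisopoelezo, juxjilunojaemani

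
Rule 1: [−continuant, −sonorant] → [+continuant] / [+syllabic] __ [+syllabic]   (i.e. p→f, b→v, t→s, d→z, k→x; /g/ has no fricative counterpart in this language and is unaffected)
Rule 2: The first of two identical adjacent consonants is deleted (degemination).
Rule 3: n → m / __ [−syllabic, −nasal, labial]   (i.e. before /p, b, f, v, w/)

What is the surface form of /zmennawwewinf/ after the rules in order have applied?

Rule 1 (intervocalic spirantization): no segment meets the environment; /zmennawwewinf/ is unchanged.
Rule 2 (degemination): /nn/ is a geminate; the first /n/ deletes. /ww/ is a geminate; the first /w/ deletes. /zmennawwewinf/ → zmenawewinf.
Rule 3 (nasal place assimilation): /n/ precedes the labial consonant /f/, so it assimilates in place to [m]. /zmenawewinf/ → zmenawewimf.

zmenawewimf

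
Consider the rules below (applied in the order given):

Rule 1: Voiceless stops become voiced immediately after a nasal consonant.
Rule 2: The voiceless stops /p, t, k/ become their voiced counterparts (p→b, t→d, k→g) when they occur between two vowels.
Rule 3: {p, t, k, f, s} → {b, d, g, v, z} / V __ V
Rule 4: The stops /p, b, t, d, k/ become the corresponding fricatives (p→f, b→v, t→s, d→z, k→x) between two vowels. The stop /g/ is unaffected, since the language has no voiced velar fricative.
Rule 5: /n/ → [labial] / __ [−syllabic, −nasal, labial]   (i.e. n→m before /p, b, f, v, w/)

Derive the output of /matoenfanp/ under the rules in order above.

mazoemfamb

Rule 1 (post-nasal voicing): /p/ is a voiceless stop immediately after the nasal /n/, so it voices to [b]. /matoenfanp/ → matoenfanb.
Rule 2 (intervocalic voicing): /t/ is a voiceless stop between vowels /a/ and /o/, so it voices to [d]. /matoenfanb/ → madoenfanb.
Rule 3 (intervocalic voicing): no segment meets the environment; /madoenfanb/ is unchanged.
Rule 4 (intervocalic spirantization): /d/ is a stop between vowels /a/ and /o/, so it spirantizes to the fricative [z]. /madoenfanb/ → mazoenfanb.
Rule 5 (nasal place assimilation): /n/ precedes the labial consonant /f/, so it assimilates in place to [m]. /n/ precedes the labial consonant /b/, so it assimilates in place to [m]. /mazoenfanb/ → mazoemfamb.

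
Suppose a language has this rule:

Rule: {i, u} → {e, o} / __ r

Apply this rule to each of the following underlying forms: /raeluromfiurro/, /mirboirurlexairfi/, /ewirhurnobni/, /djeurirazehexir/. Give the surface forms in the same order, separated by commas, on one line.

/raeluromfiurro/: /u/ is a high vowel immediately before /r/, so it lowers to [o]. /u/ is a high vowel immediately before /r/, so it lowers to [o]. → [raeloromfiorro].
/mirboirurlexairfi/: /i/ is a high vowel immediately before /r/, so it lowers to [e]. /i/ is a high vowel immediately before /r/, so it lowers to [e]. /u/ is a high vowel immediately before /r/, so it lowers to [o]. /i/ is a high vowel immediately before /r/, so it lowers to [e]. → [merboerorlexaerfi].
/ewirhurnobni/: /i/ is a high vowel immediately before /r/, so it lowers to [e]. /u/ is a high vowel immediately before /r/, so it lowers to [o]. → [ewerhornobni].
/djeurirazehexir/: /u/ is a high vowel immediately before /r/, so it lowers to [o]. /i/ is a high vowel immediately before /r/, so it lowers to [e]. /i/ is a high vowel immediately before /r/, so it lowers to [e]. → [djeorerazehexer].

raeloromfiorro, merboerorlexaerfi, ewerhornobni, djeorerazehexer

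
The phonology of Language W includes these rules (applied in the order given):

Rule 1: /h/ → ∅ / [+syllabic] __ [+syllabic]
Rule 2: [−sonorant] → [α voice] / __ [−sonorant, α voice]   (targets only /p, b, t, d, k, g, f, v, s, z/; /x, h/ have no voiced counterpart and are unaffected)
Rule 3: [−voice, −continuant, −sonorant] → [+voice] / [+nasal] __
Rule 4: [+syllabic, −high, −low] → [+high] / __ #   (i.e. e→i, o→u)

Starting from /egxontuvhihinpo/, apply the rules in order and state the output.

Rule 1 (intervocalic h-deletion): /h/ occurs between vowels /i/ and /i/, so it deletes. /egxontuvhihinpo/ → egxontuvhiinpo.
Rule 2 (regressive voicing assimilation): /g/ precedes the voiceless obstruent /x/, so it devoices to [k] by assimilation. /v/ precedes the voiceless obstruent /h/, so it devoices to [f] by assimilation. /egxontuvhiinpo/ → ekxontufhiinpo.
Rule 3 (post-nasal voicing): /t/ is a voiceless stop immediately after the nasal /n/, so it voices to [d]. /p/ is a voiceless stop immediately after the nasal /n/, so it voices to [b]. /ekxontufhiinpo/ → ekxondufhiinbo.
Rule 4 (final vowel raising): /o/ is a mid vowel in word-final position, so it raises to [u]. /ekxondufhiinbo/ → ekxondufhiinbu.

ekxondufhiinbu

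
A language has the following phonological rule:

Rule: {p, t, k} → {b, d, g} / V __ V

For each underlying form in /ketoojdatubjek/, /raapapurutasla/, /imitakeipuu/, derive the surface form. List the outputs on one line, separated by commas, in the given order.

kedoojdadubjek, raababurudasla, imidageibuu

/ketoojdatubjek/: /t/ is a voiceless stop between vowels /e/ and /o/, so it voices to [d]. /t/ is a voiceless stop between vowels /a/ and /u/, so it voices to [d]. → [kedoojdadubjek].
/raapapurutasla/: /p/ is a voiceless stop between vowels /a/ and /a/, so it voices to [b]. /p/ is a voiceless stop between vowels /a/ and /u/, so it voices to [b]. /t/ is a voiceless stop between vowels /u/ and /a/, so it voices to [d]. → [raababurudasla].
/imitakeipuu/: /t/ is a voiceless stop between vowels /i/ and /a/, so it voices to [d]. /k/ is a voiceless stop between vowels /a/ and /e/, so it voices to [g]. /p/ is a voiceless stop between vowels /i/ and /u/, so it voices to [b]. → [imidageibuu].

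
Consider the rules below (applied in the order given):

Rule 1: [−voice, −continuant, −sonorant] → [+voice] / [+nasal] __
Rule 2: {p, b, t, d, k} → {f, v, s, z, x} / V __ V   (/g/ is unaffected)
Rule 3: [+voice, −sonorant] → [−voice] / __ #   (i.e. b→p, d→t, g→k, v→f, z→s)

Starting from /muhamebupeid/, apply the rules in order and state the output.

muhamevufeit

Rule 1 (post-nasal voicing): no segment meets the environment; /muhamebupeid/ is unchanged.
Rule 2 (intervocalic spirantization): /b/ is a stop between vowels /e/ and /u/, so it spirantizes to the fricative [v]. /p/ is a stop between vowels /u/ and /e/, so it spirantizes to the fricative [f]. /muhamebupeid/ → muhamevufeid.
Rule 3 (final devoicing): /d/ is a voiced obstruent in word-final position, so it devoices to [t]. /muhamevufeid/ → muhamevufeit.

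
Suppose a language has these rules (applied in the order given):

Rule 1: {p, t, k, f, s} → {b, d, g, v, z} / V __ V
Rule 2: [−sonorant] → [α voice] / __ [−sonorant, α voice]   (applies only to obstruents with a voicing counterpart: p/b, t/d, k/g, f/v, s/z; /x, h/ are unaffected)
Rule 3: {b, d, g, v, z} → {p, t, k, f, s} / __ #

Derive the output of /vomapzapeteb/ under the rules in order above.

Rule 1 (intervocalic voicing): /p/ is a voiceless obstruent between vowels /a/ and /e/, so it voices to [b]. /t/ is a voiceless obstruent between vowels /e/ and /e/, so it voices to [d]. /vomapzapeteb/ → vomapzabedeb.
Rule 2 (regressive voicing assimilation): /p/ precedes the voiced obstruent /z/, so it voices to [b] by assimilation. /vomapzabedeb/ → vomabzabedeb.
Rule 3 (final devoicing): /b/ is a voiced obstruent in word-final position, so it devoices to [p]. /vomabzabedeb/ → vomabzabedep.

vomabzabedep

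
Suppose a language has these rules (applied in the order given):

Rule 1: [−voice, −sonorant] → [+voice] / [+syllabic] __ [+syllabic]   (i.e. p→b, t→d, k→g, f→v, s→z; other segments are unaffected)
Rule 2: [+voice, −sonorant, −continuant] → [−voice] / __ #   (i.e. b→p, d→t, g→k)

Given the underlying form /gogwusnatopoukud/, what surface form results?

Rule 1 (intervocalic voicing): /t/ is a voiceless obstruent between vowels /a/ and /o/, so it voices to [d]. /p/ is a voiceless obstruent between vowels /o/ and /o/, so it voices to [b]. /k/ is a voiceless obstruent between vowels /u/ and /u/, so it voices to [g]. /gogwusnatopoukud/ → gogwusnadobougud.
Rule 2 (final devoicing): /d/ is a voiced stop in word-final position, so it devoices to [t]. /gogwusnadobougud/ → gogwusnadobougut.

gogwusnadobougut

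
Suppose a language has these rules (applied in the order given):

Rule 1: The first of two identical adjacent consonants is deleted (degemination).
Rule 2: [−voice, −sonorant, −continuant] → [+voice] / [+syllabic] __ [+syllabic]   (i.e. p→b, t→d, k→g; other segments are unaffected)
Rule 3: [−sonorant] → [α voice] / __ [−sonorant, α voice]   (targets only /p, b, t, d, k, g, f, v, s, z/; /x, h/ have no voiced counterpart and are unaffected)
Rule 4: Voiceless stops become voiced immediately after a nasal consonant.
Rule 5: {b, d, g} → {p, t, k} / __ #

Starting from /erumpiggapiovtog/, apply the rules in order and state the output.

Rule 1 (degemination): /gg/ is a geminate; the first /g/ deletes. /erumpiggapiovtog/ → erumpigapiovtog.
Rule 2 (intervocalic voicing): /p/ is a voiceless stop between vowels /a/ and /i/, so it voices to [b]. /erumpigapiovtog/ → erumpigabiovtog.
Rule 3 (regressive voicing assimilation): /v/ precedes the voiceless obstruent /t/, so it devoices to [f] by assimilation. /erumpigabiovtog/ → erumpigabioftog.
Rule 4 (post-nasal voicing): /p/ is a voiceless stop immediately after the nasal /m/, so it voices to [b]. /erumpigabioftog/ → erumbigabioftog.
Rule 5 (final devoicing): /g/ is a voiced stop in word-final position, so it devoices to [k]. /erumbigabioftog/ → erumbigabioftok.

erumbigabioftok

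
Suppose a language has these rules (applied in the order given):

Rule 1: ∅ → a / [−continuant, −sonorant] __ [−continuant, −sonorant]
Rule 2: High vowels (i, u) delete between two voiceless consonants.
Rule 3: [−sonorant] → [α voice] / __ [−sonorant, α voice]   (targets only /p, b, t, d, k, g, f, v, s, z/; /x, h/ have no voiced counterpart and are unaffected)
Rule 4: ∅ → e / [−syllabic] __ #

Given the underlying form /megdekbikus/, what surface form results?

megadekabikse

Rule 1 (stop-cluster a-epenthesis): /g/ and /d/ form a stop–stop cluster, so [a] is inserted between them. /k/ and /b/ form a stop–stop cluster, so [a] is inserted between them. /megdekbikus/ → megadekabikus.
Rule 2 (high vowel syncope): /u/ is a high vowel flanked by voiceless consonants /k/ and /s/, so it deletes. /megadekabikus/ → megadekabiks.
Rule 3 (regressive voicing assimilation): no segment meets the environment; /megadekabiks/ is unchanged.
Rule 4 (final e-epenthesis): the form ends in the consonant /s/, so [e] is inserted word-finally. /megadekabiks/ → megadekabikse.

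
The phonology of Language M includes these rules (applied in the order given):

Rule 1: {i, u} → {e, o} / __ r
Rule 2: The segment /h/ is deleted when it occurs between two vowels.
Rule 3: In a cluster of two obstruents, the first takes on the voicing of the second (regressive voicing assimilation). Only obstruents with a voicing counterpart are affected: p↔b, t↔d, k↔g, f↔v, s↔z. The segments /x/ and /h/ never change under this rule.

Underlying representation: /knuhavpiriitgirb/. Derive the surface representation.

Rule 1 (pre-rhotic lowering): /i/ is a high vowel immediately before /r/, so it lowers to [e]. /i/ is a high vowel immediately before /r/, so it lowers to [e]. /knuhavpiriitgirb/ → knuhavperiitgerb.
Rule 2 (intervocalic h-deletion): /h/ occurs between vowels /u/ and /a/, so it deletes. /knuhavperiitgerb/ → knuavperiitgerb.
Rule 3 (regressive voicing assimilation): /v/ precedes the voiceless obstruent /p/, so it devoices to [f] by assimilation. /t/ precedes the voiced obstruent /g/, so it voices to [d] by assimilation. /knuavperiitgerb/ → knuafperiidgerb.

knuafperiidgerb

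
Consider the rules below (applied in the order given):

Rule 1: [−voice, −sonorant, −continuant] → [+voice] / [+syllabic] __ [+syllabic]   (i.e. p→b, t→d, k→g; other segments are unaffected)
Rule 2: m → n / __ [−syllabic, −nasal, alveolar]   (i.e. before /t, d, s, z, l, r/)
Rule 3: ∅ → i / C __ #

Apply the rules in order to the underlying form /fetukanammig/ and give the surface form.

Rule 1 (intervocalic voicing): /t/ is a voiceless stop between vowels /e/ and /u/, so it voices to [d]. /k/ is a voiceless stop between vowels /u/ and /a/, so it voices to [g]. /fetukanammig/ → feduganammig.
Rule 2 (nasal place assimilation): no segment meets the environment; /feduganammig/ is unchanged.
Rule 3 (final i-epenthesis): the form ends in the consonant /g/, so [i] is inserted word-finally. /feduganammig/ → feduganammigi.

feduganammigi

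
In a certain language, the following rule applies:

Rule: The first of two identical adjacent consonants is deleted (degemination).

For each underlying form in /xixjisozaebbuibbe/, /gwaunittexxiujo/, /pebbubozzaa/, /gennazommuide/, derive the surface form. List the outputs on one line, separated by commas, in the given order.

/xixjisozaebbuibbe/: /bb/ is a geminate; the first /b/ deletes. /bb/ is a geminate; the first /b/ deletes. → [xixjisozaebuibe].
/gwaunittexxiujo/: /tt/ is a geminate; the first /t/ deletes. /xx/ is a geminate; the first /x/ deletes. → [gwaunitexiujo].
/pebbubozzaa/: /bb/ is a geminate; the first /b/ deletes. /zz/ is a geminate; the first /z/ deletes. → [pebubozaa].
/gennazommuide/: /nn/ is a geminate; the first /n/ deletes. /mm/ is a geminate; the first /m/ deletes. → [genazomuide].

xixjisozaebuibe, gwaunitexiujo, pebubozaa, genazomuide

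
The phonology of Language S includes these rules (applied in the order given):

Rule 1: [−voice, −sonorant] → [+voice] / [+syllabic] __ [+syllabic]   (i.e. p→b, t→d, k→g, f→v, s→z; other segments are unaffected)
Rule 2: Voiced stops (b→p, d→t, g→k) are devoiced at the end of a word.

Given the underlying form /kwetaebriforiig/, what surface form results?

Rule 1 (intervocalic voicing): /t/ is a voiceless obstruent between vowels /e/ and /a/, so it voices to [d]. /f/ is a voiceless obstruent between vowels /i/ and /o/, so it voices to [v]. /kwetaebriforiig/ → kwedaebrivoriig.
Rule 2 (final devoicing): /g/ is a voiced stop in word-final position, so it devoices to [k]. /kwedaebrivoriig/ → kwedaebrivoriik.

kwedaebrivoriik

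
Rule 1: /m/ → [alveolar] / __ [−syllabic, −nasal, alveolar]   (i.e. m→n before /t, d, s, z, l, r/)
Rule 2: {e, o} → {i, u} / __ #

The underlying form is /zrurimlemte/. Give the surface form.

Rule 1 (nasal place assimilation): /m/ precedes the alveolar consonant /l/, so it assimilates in place to [n]. /m/ precedes the alveolar consonant /t/, so it assimilates in place to [n]. /zrurimlemte/ → zrurinlente.
Rule 2 (final vowel raising): /e/ is a mid vowel in word-final position, so it raises to [i]. /zrurinlente/ → zrurinlenti.

zrurinlenti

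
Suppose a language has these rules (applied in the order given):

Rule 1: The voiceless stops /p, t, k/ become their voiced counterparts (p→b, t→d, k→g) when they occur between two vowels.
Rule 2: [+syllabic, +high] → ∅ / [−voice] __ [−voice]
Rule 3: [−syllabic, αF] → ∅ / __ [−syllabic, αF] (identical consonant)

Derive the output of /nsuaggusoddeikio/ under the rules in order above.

Rule 1 (intervocalic voicing): /k/ is a voiceless stop between vowels /i/ and /i/, so it voices to [g]. /nsuaggusoddeikio/ → nsuaggusoddeigio.
Rule 2 (high vowel syncope): no segment meets the environment; /nsuaggusoddeigio/ is unchanged.
Rule 3 (degemination): /gg/ is a geminate; the first /g/ deletes. /dd/ is a geminate; the first /d/ deletes. /nsuaggusoddeigio/ → nsuagusodeigio.

nsuagusodeigio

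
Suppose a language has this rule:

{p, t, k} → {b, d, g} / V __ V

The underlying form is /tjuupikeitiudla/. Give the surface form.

tjuubigeidiudla

Scanning /tjuupikeitiudla/: /t/ at position 1 is not in the conditioning environment; /p/ is a voiceless stop between vowels /u/ and /i/, so it voices to [b]; /k/ is a voiceless stop between vowels /i/ and /e/, so it voices to [g]; /t/ is a voiceless stop between vowels /i/ and /i/, so it voices to [d].
Result: [tjuubigeidiudla].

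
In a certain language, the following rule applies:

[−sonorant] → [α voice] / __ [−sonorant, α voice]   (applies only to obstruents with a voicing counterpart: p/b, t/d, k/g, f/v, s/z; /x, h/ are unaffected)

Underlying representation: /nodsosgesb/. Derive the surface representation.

Scanning /nodsosgesb/: /d/ precedes the voiceless obstruent /s/, so it devoices to [t] by assimilation; /s/ at position 4 is not in the conditioning environment; /s/ precedes the voiced obstruent /g/, so it voices to [z] by assimilation; /g/ at position 7 is not in the conditioning environment; /s/ precedes the voiced obstruent /b/, so it voices to [z] by assimilation; /b/ at position 10 is not in the conditioning environment.
Result: [notsozgezb].

notsozgezb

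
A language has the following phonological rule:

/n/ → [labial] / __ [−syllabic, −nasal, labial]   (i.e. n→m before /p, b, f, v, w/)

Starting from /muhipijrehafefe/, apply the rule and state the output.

muhipijrehafefe

No segment of /muhipijrehafefe/ meets the structural description of the rule, so the form surfaces unchanged.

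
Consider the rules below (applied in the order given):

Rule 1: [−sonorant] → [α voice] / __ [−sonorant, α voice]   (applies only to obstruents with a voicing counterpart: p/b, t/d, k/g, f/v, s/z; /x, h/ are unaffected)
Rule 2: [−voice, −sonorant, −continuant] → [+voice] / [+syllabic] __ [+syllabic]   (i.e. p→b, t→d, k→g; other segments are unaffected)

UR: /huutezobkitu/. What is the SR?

huudezopkidu

Rule 1 (regressive voicing assimilation): /b/ precedes the voiceless obstruent /k/, so it devoices to [p] by assimilation. /huutezobkitu/ → huutezopkitu.
Rule 2 (intervocalic voicing): /t/ is a voiceless stop between vowels /u/ and /e/, so it voices to [d]. /t/ is a voiceless stop between vowels /i/ and /u/, so it voices to [d]. /huutezopkitu/ → huudezopkidu.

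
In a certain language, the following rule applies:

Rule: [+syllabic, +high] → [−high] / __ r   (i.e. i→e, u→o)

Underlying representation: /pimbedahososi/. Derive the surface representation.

No segment of /pimbedahososi/ meets the structural description of the rule, so the form surfaces unchanged.

pimbedahososi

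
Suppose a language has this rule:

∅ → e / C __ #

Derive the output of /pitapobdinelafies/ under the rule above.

the form ends in the consonant /s/, so [e] is inserted word-finally.
Surface form: [pitapobdinelafiese].

pitapobdinelafiese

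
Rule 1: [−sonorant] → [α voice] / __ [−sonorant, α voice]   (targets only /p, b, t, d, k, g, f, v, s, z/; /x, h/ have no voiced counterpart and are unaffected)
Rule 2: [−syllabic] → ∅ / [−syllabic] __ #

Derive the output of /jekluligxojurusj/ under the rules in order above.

jeklulikxojurus

Rule 1 (regressive voicing assimilation): /g/ precedes the voiceless obstruent /x/, so it devoices to [k] by assimilation. /jekluligxojurusj/ → jeklulikxojurusj.
Rule 2 (final cluster simplification): /j/ is the second consonant of a word-final cluster /sj/, so it deletes. /jeklulikxojurusj/ → jeklulikxojurus.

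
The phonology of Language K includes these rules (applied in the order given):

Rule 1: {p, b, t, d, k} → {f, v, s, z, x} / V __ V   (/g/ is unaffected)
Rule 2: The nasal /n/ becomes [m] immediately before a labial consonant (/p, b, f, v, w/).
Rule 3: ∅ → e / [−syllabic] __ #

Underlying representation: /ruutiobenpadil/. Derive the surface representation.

Rule 1 (intervocalic spirantization): /t/ is a stop between vowels /u/ and /i/, so it spirantizes to the fricative [s]. /b/ is a stop between vowels /o/ and /e/, so it spirantizes to the fricative [v]. /d/ is a stop between vowels /a/ and /i/, so it spirantizes to the fricative [z]. /ruutiobenpadil/ → ruusiovenpazil.
Rule 2 (nasal place assimilation): /n/ precedes the labial consonant /p/, so it assimilates in place to [m]. /ruusiovenpazil/ → ruusiovempazil.
Rule 3 (final e-epenthesis): the form ends in the consonant /l/, so [e] is inserted word-finally. /ruusiovempazil/ → ruusiovempazile.

ruusiovempazile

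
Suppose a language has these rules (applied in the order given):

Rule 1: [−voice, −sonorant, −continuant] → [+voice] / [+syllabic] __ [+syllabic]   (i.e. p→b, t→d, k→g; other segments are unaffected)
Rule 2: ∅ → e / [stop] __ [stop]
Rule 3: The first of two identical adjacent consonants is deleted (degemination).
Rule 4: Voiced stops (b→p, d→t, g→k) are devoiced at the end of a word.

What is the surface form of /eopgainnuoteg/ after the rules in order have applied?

eopegainuodek

Rule 1 (intervocalic voicing): /t/ is a voiceless stop between vowels /o/ and /e/, so it voices to [d]. /eopgainnuoteg/ → eopgainnuodeg.
Rule 2 (stop-cluster e-epenthesis): /p/ and /g/ form a stop–stop cluster, so [e] is inserted between them. /eopgainnuodeg/ → eopegainnuodeg.
Rule 3 (degemination): /nn/ is a geminate; the first /n/ deletes. /eopegainnuodeg/ → eopegainuodeg.
Rule 4 (final devoicing): /g/ is a voiced stop in word-final position, so it devoices to [k]. /eopegainuodeg/ → eopegainuodek.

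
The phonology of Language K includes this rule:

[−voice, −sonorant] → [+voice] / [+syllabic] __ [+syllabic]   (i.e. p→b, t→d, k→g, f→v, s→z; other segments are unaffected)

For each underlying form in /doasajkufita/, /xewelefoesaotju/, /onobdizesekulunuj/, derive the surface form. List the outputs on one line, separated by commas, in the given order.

/doasajkufita/: /s/ is a voiceless obstruent between vowels /a/ and /a/, so it voices to [z]. /f/ is a voiceless obstruent between vowels /u/ and /i/, so it voices to [v]. /t/ is a voiceless obstruent between vowels /i/ and /a/, so it voices to [d]. → [doazajkuvida].
/xewelefoesaotju/: /f/ is a voiceless obstruent between vowels /e/ and /o/, so it voices to [v]. /s/ is a voiceless obstruent between vowels /e/ and /a/, so it voices to [z]. → [xewelevoezaotju].
/onobdizesekulunuj/: /s/ is a voiceless obstruent between vowels /e/ and /e/, so it voices to [z]. /k/ is a voiceless obstruent between vowels /e/ and /u/, so it voices to [g]. → [onobdizezegulunuj].

doazajkuvida, xewelevoezaotju, onobdizezegulunuj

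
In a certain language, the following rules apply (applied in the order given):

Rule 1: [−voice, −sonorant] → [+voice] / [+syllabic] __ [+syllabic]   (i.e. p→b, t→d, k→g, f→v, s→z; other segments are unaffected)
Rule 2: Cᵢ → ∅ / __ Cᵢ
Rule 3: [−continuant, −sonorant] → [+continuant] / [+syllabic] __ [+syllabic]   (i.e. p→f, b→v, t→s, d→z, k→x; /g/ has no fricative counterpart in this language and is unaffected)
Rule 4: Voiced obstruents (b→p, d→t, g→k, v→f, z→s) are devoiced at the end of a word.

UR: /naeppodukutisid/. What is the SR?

naefozuguzizit

Rule 1 (intervocalic voicing): /k/ is a voiceless obstruent between vowels /u/ and /u/, so it voices to [g]. /t/ is a voiceless obstruent between vowels /u/ and /i/, so it voices to [d]. /s/ is a voiceless obstruent between vowels /i/ and /i/, so it voices to [z]. /naeppodukutisid/ → naeppodugudizid.
Rule 2 (degemination): /pp/ is a geminate; the first /p/ deletes. /naeppodugudizid/ → naepodugudizid.
Rule 3 (intervocalic spirantization): /p/ is a stop between vowels /e/ and /o/, so it spirantizes to the fricative [f]. /d/ is a stop between vowels /o/ and /u/, so it spirantizes to the fricative [z]. /d/ is a stop between vowels /u/ and /i/, so it spirantizes to the fricative [z]. /naepodugudizid/ → naefozuguzizid.
Rule 4 (final devoicing): /d/ is a voiced obstruent in word-final position, so it devoices to [t]. /naefozuguzizid/ → naefozuguzizit.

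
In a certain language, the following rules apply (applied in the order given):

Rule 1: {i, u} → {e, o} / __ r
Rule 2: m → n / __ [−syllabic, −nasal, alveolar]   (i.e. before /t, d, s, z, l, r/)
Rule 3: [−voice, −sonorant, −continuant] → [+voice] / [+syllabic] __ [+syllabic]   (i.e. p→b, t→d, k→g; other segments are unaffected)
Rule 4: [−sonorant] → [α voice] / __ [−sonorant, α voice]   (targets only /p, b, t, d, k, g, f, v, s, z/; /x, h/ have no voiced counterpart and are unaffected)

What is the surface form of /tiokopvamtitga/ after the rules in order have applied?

tiogobvantidga

Rule 1 (pre-rhotic lowering): no segment meets the environment; /tiokopvamtitga/ is unchanged.
Rule 2 (nasal place assimilation): /m/ precedes the alveolar consonant /t/, so it assimilates in place to [n]. /tiokopvamtitga/ → tiokopvantitga.
Rule 3 (intervocalic voicing): /k/ is a voiceless stop between vowels /o/ and /o/, so it voices to [g]. /tiokopvantitga/ → tiogopvantitga.
Rule 4 (regressive voicing assimilation): /p/ precedes the voiced obstruent /v/, so it voices to [b] by assimilation. /t/ precedes the voiced obstruent /g/, so it voices to [d] by assimilation. /tiogopvantitga/ → tiogobvantidga.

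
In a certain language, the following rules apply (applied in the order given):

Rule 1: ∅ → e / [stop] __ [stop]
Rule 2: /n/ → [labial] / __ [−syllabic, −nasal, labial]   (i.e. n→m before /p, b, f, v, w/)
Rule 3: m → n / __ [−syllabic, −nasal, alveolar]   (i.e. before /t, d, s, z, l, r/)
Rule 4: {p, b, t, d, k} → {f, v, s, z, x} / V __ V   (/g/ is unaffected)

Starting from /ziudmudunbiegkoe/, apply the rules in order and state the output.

ziudmuzumbiegexoe

Rule 1 (stop-cluster e-epenthesis): /g/ and /k/ form a stop–stop cluster, so [e] is inserted between them. /ziudmudunbiegkoe/ → ziudmudunbiegekoe.
Rule 2 (nasal place assimilation): /n/ precedes the labial consonant /b/, so it assimilates in place to [m]. /ziudmudunbiegekoe/ → ziudmudumbiegekoe.
Rule 3 (nasal place assimilation): no segment meets the environment; /ziudmudumbiegekoe/ is unchanged.
Rule 4 (intervocalic spirantization): /d/ is a stop between vowels /u/ and /u/, so it spirantizes to the fricative [z]. /k/ is a stop between vowels /e/ and /o/, so it spirantizes to the fricative [x]. /ziudmudumbiegekoe/ → ziudmuzumbiegexoe.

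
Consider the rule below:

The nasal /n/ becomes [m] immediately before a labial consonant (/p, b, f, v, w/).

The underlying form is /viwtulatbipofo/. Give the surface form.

viwtulatbipofo

No segment of /viwtulatbipofo/ meets the structural description of the rule, so the form surfaces unchanged.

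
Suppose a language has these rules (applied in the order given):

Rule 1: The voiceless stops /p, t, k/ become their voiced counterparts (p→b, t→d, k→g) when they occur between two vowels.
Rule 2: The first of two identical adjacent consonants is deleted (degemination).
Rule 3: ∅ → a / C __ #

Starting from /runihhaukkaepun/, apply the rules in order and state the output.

Rule 1 (intervocalic voicing): /p/ is a voiceless stop between vowels /e/ and /u/, so it voices to [b]. /runihhaukkaepun/ → runihhaukkaebun.
Rule 2 (degemination): /hh/ is a geminate; the first /h/ deletes. /kk/ is a geminate; the first /k/ deletes. /runihhaukkaebun/ → runihaukaebun.
Rule 3 (final a-epenthesis): the form ends in the consonant /n/, so [a] is inserted word-finally. /runihaukaebun/ → runihaukaebuna.

runihaukaebuna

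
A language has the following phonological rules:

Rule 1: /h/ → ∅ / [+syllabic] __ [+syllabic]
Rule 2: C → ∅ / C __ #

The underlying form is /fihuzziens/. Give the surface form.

fiuzzien

Rule 1 (intervocalic h-deletion): /h/ occurs between vowels /i/ and /u/, so it deletes. /fihuzziens/ → fiuzziens.
Rule 2 (final cluster simplification): /s/ is the second consonant of a word-final cluster /ns/, so it deletes. /fiuzziens/ → fiuzzien.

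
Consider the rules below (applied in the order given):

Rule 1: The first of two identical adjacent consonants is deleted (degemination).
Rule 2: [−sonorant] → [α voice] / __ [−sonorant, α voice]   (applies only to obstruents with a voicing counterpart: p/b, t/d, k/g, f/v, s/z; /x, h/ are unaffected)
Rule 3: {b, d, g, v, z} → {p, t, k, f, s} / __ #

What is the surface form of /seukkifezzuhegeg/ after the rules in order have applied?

Rule 1 (degemination): /kk/ is a geminate; the first /k/ deletes. /zz/ is a geminate; the first /z/ deletes. /seukkifezzuhegeg/ → seukifezuhegeg.
Rule 2 (regressive voicing assimilation): no segment meets the environment; /seukifezuhegeg/ is unchanged.
Rule 3 (final devoicing): /g/ is a voiced obstruent in word-final position, so it devoices to [k]. /seukifezuhegeg/ → seukifezuhegek.

seukifezuhegek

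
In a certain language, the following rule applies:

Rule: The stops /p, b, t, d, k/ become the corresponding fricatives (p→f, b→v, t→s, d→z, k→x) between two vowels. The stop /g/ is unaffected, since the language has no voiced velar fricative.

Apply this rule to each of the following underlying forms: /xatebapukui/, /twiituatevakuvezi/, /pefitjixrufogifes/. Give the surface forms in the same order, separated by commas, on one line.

xasevafuxui, twiisuasevaxuvezi, pefitjixrufogifes

/xatebapukui/: /t/ is a stop between vowels /a/ and /e/, so it spirantizes to the fricative [s]. /b/ is a stop between vowels /e/ and /a/, so it spirantizes to the fricative [v]. /p/ is a stop between vowels /a/ and /u/, so it spirantizes to the fricative [f]. /k/ is a stop between vowels /u/ and /u/, so it spirantizes to the fricative [x]. → [xasevafuxui].
/twiituatevakuvezi/: /t/ is a stop between vowels /i/ and /u/, so it spirantizes to the fricative [s]. /t/ is a stop between vowels /a/ and /e/, so it spirantizes to the fricative [s]. /k/ is a stop between vowels /a/ and /u/, so it spirantizes to the fricative [x]. → [twiisuasevaxuvezi].
/pefitjixrufogifes/: the rule's environment is not met; surfaces unchanged as [pefitjixrufogifes].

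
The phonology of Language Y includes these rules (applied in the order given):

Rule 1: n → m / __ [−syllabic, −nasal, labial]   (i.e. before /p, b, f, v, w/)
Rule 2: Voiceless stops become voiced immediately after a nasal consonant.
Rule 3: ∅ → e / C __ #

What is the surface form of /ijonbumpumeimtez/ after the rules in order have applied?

Rule 1 (nasal place assimilation): /n/ precedes the labial consonant /b/, so it assimilates in place to [m]. /ijonbumpumeimtez/ → ijombumpumeimtez.
Rule 2 (post-nasal voicing): /p/ is a voiceless stop immediately after the nasal /m/, so it voices to [b]. /t/ is a voiceless stop immediately after the nasal /m/, so it voices to [d]. /ijombumpumeimtez/ → ijombumbumeimdez.
Rule 3 (final e-epenthesis): the form ends in the consonant /z/, so [e] is inserted word-finally. /ijombumbumeimdez/ → ijombumbumeimdeze.

ijombumbumeimdeze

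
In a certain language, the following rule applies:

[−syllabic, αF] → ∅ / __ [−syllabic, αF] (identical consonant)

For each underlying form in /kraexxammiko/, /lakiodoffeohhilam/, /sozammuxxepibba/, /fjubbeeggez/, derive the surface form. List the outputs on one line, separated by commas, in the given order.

kraexamiko, lakiodofeohilam, sozamuxepiba, fjubeegez

/kraexxammiko/: /xx/ is a geminate; the first /x/ deletes. /mm/ is a geminate; the first /m/ deletes. → [kraexamiko].
/lakiodoffeohhilam/: /ff/ is a geminate; the first /f/ deletes. /hh/ is a geminate; the first /h/ deletes. → [lakiodofeohilam].
/sozammuxxepibba/: /mm/ is a geminate; the first /m/ deletes. /xx/ is a geminate; the first /x/ deletes. /bb/ is a geminate; the first /b/ deletes. → [sozamuxepiba].
/fjubbeeggez/: /bb/ is a geminate; the first /b/ deletes. /gg/ is a geminate; the first /g/ deletes. → [fjubeegez].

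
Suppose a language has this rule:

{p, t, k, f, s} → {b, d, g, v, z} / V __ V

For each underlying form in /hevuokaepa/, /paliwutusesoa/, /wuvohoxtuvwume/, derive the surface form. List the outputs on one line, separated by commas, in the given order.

/hevuokaepa/: /k/ is a voiceless obstruent between vowels /o/ and /a/, so it voices to [g]. /p/ is a voiceless obstruent between vowels /e/ and /a/, so it voices to [b]. → [hevuogaeba].
/paliwutusesoa/: /t/ is a voiceless obstruent between vowels /u/ and /u/, so it voices to [d]. /s/ is a voiceless obstruent between vowels /u/ and /e/, so it voices to [z]. /s/ is a voiceless obstruent between vowels /e/ and /o/, so it voices to [z]. → [paliwuduzezoa].
/wuvohoxtuvwume/: the rule's environment is not met; surfaces unchanged as [wuvohoxtuvwume].

hevuogaeba, paliwuduzezoa, wuvohoxtuvwume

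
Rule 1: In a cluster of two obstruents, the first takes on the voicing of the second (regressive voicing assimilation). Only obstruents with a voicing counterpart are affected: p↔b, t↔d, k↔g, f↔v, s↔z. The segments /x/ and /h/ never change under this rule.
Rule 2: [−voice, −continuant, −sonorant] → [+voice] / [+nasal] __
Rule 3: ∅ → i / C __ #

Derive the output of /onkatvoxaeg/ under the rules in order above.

Rule 1 (regressive voicing assimilation): /t/ precedes the voiced obstruent /v/, so it voices to [d] by assimilation. /onkatvoxaeg/ → onkadvoxaeg.
Rule 2 (post-nasal voicing): /k/ is a voiceless stop immediately after the nasal /n/, so it voices to [g]. /onkadvoxaeg/ → ongadvoxaeg.
Rule 3 (final i-epenthesis): the form ends in the consonant /g/, so [i] is inserted word-finally. /ongadvoxaeg/ → ongadvoxaegi.

ongadvoxaegi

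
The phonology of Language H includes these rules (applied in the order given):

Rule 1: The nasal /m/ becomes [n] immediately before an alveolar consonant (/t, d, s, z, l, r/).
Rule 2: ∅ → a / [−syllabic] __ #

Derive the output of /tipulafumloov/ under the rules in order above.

tipulafunloova

Rule 1 (nasal place assimilation): /m/ precedes the alveolar consonant /l/, so it assimilates in place to [n]. /tipulafumloov/ → tipulafunloov.
Rule 2 (final a-epenthesis): the form ends in the consonant /v/, so [a] is inserted word-finally. /tipulafunloov/ → tipulafunloova.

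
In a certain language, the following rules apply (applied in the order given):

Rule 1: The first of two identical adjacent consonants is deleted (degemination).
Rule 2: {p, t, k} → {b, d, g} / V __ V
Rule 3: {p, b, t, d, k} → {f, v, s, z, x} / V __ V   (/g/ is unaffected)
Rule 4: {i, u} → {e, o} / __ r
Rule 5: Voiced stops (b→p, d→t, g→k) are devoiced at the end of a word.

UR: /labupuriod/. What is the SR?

Rule 1 (degemination): no segment meets the environment; /labupuriod/ is unchanged.
Rule 2 (intervocalic voicing): /p/ is a voiceless stop between vowels /u/ and /u/, so it voices to [b]. /labupuriod/ → labuburiod.
Rule 3 (intervocalic spirantization): /b/ is a stop between vowels /a/ and /u/, so it spirantizes to the fricative [v]. /b/ is a stop between vowels /u/ and /u/, so it spirantizes to the fricative [v]. /labuburiod/ → lavuvuriod.
Rule 4 (pre-rhotic lowering): /u/ is a high vowel immediately before /r/, so it lowers to [o]. /lavuvuriod/ → lavuvoriod.
Rule 5 (final devoicing): /d/ is a voiced stop in word-final position, so it devoices to [t]. /lavuvoriod/ → lavuvoriot.

lavuvoriot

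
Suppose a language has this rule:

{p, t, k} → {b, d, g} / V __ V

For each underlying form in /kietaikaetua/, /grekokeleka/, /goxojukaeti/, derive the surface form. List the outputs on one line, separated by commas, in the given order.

/kietaikaetua/: /t/ is a voiceless stop between vowels /e/ and /a/, so it voices to [d]. /k/ is a voiceless stop between vowels /i/ and /a/, so it voices to [g]. /t/ is a voiceless stop between vowels /e/ and /u/, so it voices to [d]. → [kiedaigaedua].
/grekokeleka/: /k/ is a voiceless stop between vowels /e/ and /o/, so it voices to [g]. /k/ is a voiceless stop between vowels /o/ and /e/, so it voices to [g]. /k/ is a voiceless stop between vowels /e/ and /a/, so it voices to [g]. → [gregogelega].
/goxojukaeti/: /k/ is a voiceless stop between vowels /u/ and /a/, so it voices to [g]. /t/ is a voiceless stop between vowels /e/ and /i/, so it voices to [d]. → [goxojugaedi].

kiedaigaedua, gregogelega, goxojugaedi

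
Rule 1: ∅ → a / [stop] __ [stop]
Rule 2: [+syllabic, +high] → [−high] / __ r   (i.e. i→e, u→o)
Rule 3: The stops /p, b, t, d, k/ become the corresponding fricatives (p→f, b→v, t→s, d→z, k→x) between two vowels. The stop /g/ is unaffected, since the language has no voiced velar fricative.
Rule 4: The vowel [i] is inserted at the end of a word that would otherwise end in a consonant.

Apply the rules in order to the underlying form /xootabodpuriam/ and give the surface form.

Rule 1 (stop-cluster a-epenthesis): /d/ and /p/ form a stop–stop cluster, so [a] is inserted between them. /xootabodpuriam/ → xootabodapuriam.
Rule 2 (pre-rhotic lowering): /u/ is a high vowel immediately before /r/, so it lowers to [o]. /xootabodapuriam/ → xootabodaporiam.
Rule 3 (intervocalic spirantization): /t/ is a stop between vowels /o/ and /a/, so it spirantizes to the fricative [s]. /b/ is a stop between vowels /a/ and /o/, so it spirantizes to the fricative [v]. /d/ is a stop between vowels /o/ and /a/, so it spirantizes to the fricative [z]. /p/ is a stop between vowels /a/ and /o/, so it spirantizes to the fricative [f]. /xootabodaporiam/ → xoosavozaforiam.
Rule 4 (final i-epenthesis): the form ends in the consonant /m/, so [i] is inserted word-finally. /xoosavozaforiam/ → xoosavozaforiami.

xoosavozaforiami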